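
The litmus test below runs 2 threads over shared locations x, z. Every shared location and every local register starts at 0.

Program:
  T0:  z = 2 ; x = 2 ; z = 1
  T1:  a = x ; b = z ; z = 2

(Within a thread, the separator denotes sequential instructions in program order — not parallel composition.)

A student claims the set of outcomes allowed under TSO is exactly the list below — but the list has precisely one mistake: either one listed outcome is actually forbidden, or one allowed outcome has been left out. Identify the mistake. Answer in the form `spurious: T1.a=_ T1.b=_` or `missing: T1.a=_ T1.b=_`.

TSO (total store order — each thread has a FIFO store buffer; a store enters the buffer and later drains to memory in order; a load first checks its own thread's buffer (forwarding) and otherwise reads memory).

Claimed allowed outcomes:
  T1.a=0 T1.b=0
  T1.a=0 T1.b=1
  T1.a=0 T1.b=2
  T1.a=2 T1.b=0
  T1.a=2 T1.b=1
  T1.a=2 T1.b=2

outcome vector order: (T1.a,T1.b)
TSO (5): <0 0>, <0 1>, <0 2>, <2 1>, <2 2>
claimed∖TSO = {<2 0>}

spurious: T1.a=2 T1.b=0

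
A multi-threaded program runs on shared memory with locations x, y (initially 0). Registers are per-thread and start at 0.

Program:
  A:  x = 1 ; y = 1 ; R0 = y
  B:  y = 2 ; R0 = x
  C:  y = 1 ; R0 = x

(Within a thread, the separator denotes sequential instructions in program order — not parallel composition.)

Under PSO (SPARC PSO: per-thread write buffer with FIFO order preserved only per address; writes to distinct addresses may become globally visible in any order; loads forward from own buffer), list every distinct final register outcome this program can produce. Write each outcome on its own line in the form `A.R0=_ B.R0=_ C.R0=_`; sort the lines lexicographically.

outcome vector order: (A.R0,B.R0,C.R0)
|PSO outcomes| = 8

A.R0=1 B.R0=0 C.R0=0
A.R0=1 B.R0=0 C.R0=1
A.R0=1 B.R0=1 C.R0=0
A.R0=1 B.R0=1 C.R0=1
A.R0=2 B.R0=0 C.R0=0
A.R0=2 B.R0=0 C.R0=1
A.R0=2 B.R0=1 C.R0=0
A.R0=2 B.R0=1 C.R0=1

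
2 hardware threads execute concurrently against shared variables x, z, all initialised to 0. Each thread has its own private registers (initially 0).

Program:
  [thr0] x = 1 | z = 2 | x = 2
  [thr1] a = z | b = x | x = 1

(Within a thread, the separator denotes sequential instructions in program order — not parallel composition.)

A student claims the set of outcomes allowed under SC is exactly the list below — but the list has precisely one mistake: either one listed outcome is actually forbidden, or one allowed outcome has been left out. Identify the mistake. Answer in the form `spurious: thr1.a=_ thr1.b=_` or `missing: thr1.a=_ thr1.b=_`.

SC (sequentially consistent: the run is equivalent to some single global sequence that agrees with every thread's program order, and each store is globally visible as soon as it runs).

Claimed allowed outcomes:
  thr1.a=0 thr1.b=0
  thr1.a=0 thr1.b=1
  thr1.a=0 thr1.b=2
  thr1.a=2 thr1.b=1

missing: thr1.a=2 thr1.b=2

outcome vector order: (thr1.a,thr1.b)
under SC → 00 01 02 21 22
SC∖claimed = {22}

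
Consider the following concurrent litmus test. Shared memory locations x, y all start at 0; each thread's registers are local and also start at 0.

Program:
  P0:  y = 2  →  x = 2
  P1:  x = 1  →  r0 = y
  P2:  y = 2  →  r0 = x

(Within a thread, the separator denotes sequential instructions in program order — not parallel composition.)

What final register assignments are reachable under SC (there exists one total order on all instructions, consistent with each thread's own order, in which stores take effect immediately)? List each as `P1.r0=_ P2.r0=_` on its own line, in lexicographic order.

outcome vector order: (P1.r0,P2.r0)
|SC outcomes| = 5

P1.r0=0 P2.r0=1
P1.r0=0 P2.r0=2
P1.r0=2 P2.r0=0
P1.r0=2 P2.r0=1
P1.r0=2 P2.r0=2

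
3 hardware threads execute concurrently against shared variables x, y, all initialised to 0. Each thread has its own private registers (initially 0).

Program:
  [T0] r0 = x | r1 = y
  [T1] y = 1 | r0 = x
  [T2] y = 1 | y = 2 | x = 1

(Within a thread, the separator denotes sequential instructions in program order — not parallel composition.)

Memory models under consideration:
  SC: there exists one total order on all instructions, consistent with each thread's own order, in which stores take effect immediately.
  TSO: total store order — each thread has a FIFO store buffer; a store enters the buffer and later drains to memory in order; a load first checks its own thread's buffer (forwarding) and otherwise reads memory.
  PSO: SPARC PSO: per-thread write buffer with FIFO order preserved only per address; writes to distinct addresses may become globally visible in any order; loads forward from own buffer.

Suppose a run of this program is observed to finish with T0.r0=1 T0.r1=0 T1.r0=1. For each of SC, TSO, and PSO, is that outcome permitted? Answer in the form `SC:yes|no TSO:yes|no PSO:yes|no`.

outcome vector order: (T0.r0,T0.r1,T1.r0)
SC (10): 0/0/0; 0/0/1; 0/1/0; 0/1/1; 0/2/0; 0/2/1; 1/1/0; 1/1/1; 1/2/0; 1/2/1
TSO (10): 0/0/0; 0/0/1; 0/1/0; 0/1/1; 0/2/0; 0/2/1; 1/1/0; 1/1/1; 1/2/0; 1/2/1
PSO (12): 0/0/0; 0/0/1; 0/1/0; 0/1/1; 0/2/0; 0/2/1; 1/0/0; 1/0/1; 1/1/0; 1/1/1; 1/2/0; 1/2/1
target 1/0/1 ∈ {PSO}

SC:no TSO:no PSO:yes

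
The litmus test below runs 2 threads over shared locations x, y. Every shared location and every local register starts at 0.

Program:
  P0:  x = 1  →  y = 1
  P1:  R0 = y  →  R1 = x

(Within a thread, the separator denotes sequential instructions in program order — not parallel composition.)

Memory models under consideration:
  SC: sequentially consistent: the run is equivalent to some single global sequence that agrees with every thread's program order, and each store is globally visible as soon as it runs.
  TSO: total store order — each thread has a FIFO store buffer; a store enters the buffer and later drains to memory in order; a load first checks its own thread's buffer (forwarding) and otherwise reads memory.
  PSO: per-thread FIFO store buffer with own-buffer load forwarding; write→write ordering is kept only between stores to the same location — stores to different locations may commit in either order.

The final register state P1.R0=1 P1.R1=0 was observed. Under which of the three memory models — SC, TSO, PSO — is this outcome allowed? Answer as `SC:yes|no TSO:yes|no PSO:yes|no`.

outcome vector order: (P1.R0,P1.R1)
under SC → <0 0>, <0 1>, <1 1>
under TSO → <0 0>, <0 1>, <1 1>
under PSO → <0 0>, <0 1>, <1 0>, <1 1>
target <1 0> ∈ {PSO}

SC:no TSO:no PSO:yes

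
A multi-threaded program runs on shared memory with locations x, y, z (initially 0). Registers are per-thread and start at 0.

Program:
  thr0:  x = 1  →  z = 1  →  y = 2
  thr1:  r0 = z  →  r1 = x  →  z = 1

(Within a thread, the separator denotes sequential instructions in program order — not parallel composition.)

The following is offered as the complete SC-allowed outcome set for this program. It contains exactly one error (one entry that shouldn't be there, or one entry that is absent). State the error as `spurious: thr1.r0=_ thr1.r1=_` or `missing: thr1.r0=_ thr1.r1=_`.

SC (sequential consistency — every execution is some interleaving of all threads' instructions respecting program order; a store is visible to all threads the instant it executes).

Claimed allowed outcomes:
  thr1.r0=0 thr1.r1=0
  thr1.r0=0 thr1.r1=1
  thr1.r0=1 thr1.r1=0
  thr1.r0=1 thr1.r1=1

spurious: thr1.r0=1 thr1.r1=0

outcome vector order: (thr1.r0,thr1.r1)
[SC] allowed = {<0 0>; <0 1>; <1 1>}
claimed∖SC = {<1 0>}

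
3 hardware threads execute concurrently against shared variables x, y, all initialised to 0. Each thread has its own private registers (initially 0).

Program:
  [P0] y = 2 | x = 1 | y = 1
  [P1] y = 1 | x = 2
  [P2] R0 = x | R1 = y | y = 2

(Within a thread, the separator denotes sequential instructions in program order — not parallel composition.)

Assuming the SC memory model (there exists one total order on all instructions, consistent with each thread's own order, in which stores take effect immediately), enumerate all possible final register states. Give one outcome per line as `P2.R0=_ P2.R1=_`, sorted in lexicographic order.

outcome vector order: (P2.R0,P2.R1)
|SC outcomes| = 7

P2.R0=0 P2.R1=0
P2.R0=0 P2.R1=1
P2.R0=0 P2.R1=2
P2.R0=1 P2.R1=1
P2.R0=1 P2.R1=2
P2.R0=2 P2.R1=1
P2.R0=2 P2.R1=2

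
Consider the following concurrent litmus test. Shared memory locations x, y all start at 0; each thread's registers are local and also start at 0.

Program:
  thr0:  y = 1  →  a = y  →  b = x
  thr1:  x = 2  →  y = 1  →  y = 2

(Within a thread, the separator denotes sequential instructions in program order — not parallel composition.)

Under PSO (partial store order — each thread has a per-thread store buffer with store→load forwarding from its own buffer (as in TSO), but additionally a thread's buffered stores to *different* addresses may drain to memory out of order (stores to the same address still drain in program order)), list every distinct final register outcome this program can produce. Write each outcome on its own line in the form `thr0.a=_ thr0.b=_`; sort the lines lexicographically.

thr0.a=1 thr0.b=0
thr0.a=1 thr0.b=2
thr0.a=2 thr0.b=0
thr0.a=2 thr0.b=2

outcome vector order: (thr0.a,thr0.b)
|PSO outcomes| = 4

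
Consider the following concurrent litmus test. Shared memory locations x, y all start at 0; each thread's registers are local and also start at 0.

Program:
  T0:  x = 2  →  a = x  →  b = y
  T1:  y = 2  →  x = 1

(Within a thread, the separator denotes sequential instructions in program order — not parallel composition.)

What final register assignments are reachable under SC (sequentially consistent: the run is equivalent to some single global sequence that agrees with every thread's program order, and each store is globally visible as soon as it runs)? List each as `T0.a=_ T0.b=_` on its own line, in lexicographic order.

outcome vector order: (T0.a,T0.b)
|SC outcomes| = 3

T0.a=1 T0.b=2
T0.a=2 T0.b=0
T0.a=2 T0.b=2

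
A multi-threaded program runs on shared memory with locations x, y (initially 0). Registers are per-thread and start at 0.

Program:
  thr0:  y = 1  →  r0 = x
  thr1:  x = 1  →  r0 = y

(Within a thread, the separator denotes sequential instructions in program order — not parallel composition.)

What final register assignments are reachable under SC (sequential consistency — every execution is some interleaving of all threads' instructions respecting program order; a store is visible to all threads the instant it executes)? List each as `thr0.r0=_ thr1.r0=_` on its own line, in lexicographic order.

outcome vector order: (thr0.r0,thr1.r0)
|SC outcomes| = 3

thr0.r0=0 thr1.r0=1
thr0.r0=1 thr1.r0=0
thr0.r0=1 thr1.r0=1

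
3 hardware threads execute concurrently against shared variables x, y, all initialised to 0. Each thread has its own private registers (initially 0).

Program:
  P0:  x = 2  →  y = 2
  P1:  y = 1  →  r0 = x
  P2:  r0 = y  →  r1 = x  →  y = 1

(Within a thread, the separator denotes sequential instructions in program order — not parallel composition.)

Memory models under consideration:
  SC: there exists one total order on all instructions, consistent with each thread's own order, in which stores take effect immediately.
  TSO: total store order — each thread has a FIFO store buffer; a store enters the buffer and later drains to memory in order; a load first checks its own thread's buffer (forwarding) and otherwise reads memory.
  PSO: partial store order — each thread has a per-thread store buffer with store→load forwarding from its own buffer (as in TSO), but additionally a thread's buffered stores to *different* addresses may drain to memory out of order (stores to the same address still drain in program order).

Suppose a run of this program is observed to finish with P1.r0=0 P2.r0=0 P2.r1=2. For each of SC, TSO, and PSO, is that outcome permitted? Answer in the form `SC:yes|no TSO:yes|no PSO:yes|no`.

SC:yes TSO:yes PSO:yes

outcome vector order: (P1.r0,P2.r0,P2.r1)
[SC] allowed = {<0 0 0>; <0 0 2>; <0 1 0>; <0 1 2>; <0 2 2>; <2 0 0>; <2 0 2>; <2 1 0>; <2 1 2>; <2 2 2>}
[TSO] allowed = {<0 0 0>; <0 0 2>; <0 1 0>; <0 1 2>; <0 2 2>; <2 0 0>; <2 0 2>; <2 1 0>; <2 1 2>; <2 2 2>}
[PSO] allowed = {<0 0 0>; <0 0 2>; <0 1 0>; <0 1 2>; <0 2 0>; <0 2 2>; <2 0 0>; <2 0 2>; <2 1 0>; <2 1 2>; <2 2 0>; <2 2 2>}
target <0 0 2> ∈ {SC,TSO,PSO}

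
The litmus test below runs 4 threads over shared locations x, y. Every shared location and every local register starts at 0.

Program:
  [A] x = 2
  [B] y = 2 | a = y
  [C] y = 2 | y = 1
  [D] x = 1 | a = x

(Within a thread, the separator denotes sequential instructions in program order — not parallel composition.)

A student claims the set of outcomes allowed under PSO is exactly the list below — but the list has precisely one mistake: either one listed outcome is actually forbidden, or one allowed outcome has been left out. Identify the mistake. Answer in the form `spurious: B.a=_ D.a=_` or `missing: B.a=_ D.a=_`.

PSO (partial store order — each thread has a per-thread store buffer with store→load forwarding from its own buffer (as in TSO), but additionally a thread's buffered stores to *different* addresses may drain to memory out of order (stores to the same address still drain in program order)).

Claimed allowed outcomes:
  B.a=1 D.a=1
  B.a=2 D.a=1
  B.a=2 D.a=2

outcome vector order: (B.a,D.a)
PSO: 4 outcomes — {<1 1>; <1 2>; <2 1>; <2 2>}
PSO∖claimed = {<1 2>}

missing: B.a=1 D.a=2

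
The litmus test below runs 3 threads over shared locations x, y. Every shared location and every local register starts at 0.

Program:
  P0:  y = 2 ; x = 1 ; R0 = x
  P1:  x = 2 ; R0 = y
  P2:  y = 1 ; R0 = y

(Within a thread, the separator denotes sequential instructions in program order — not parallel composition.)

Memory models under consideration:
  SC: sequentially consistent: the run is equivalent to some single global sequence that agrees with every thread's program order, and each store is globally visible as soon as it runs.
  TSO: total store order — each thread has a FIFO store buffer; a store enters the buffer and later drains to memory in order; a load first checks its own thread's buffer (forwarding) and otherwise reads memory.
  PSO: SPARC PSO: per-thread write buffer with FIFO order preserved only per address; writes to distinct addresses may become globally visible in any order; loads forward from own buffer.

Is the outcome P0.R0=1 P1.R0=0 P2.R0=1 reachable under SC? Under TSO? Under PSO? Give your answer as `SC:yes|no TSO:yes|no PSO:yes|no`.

outcome vector order: (P0.R0,P1.R0,P2.R0)
SC: 9 outcomes — {101; 102; 111; 112; 121; 122; 211; 221; 222}
TSO: 12 outcomes — {101; 102; 111; 112; 121; 122; 201; 202; 211; 212; 221; 222}
PSO: 12 outcomes — {101; 102; 111; 112; 121; 122; 201; 202; 211; 212; 221; 222}
target 101 ∈ {SC,TSO,PSO}

SC:yes TSO:yes PSO:yes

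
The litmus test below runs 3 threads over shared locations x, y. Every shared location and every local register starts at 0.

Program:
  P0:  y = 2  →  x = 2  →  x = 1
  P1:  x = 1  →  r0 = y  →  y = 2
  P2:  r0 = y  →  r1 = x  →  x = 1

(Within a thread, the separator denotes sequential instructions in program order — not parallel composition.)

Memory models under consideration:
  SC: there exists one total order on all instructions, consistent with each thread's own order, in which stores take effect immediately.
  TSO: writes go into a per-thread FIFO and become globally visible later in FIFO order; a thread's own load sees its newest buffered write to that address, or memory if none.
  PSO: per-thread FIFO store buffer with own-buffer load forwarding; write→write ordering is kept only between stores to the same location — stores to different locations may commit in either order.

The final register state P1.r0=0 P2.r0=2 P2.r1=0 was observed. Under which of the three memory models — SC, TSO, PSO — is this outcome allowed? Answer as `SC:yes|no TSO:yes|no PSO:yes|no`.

outcome vector order: (P1.r0,P2.r0,P2.r1)
[SC] allowed = {<0 0 0> <0 0 1> <0 0 2> <0 2 1> <0 2 2> <2 0 0> <2 0 1> <2 0 2> <2 2 0> <2 2 1> <2 2 2>}
[TSO] allowed = {<0 0 0> <0 0 1> <0 0 2> <0 2 0> <0 2 1> <0 2 2> <2 0 0> <2 0 1> <2 0 2> <2 2 0> <2 2 1> <2 2 2>}
[PSO] allowed = {<0 0 0> <0 0 1> <0 0 2> <0 2 0> <0 2 1> <0 2 2> <2 0 0> <2 0 1> <2 0 2> <2 2 0> <2 2 1> <2 2 2>}
target <0 2 0> ∈ {TSO,PSO}

SC:no TSO:yes PSO:yes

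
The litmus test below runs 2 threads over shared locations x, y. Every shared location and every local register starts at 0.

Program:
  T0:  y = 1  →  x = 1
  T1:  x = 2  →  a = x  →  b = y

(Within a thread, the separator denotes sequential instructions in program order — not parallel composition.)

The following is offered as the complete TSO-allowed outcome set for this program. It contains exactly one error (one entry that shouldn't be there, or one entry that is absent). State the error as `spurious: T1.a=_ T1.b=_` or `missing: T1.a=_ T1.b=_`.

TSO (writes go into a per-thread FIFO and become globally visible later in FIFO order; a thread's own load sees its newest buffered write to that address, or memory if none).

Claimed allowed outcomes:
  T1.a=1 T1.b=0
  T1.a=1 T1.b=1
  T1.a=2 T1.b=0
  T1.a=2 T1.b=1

outcome vector order: (T1.a,T1.b)
TSO: 3 outcomes — {11; 20; 21}
claimed∖TSO = {10}

spurious: T1.a=1 T1.b=0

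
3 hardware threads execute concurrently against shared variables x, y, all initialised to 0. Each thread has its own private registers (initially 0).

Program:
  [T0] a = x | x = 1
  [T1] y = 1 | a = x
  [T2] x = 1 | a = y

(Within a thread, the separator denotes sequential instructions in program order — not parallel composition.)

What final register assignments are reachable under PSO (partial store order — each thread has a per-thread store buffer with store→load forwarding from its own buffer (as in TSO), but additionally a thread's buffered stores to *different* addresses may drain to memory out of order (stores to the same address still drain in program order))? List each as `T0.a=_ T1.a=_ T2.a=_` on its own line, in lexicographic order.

outcome vector order: (T0.a,T1.a,T2.a)
|PSO outcomes| = 8

T0.a=0 T1.a=0 T2.a=0
T0.a=0 T1.a=0 T2.a=1
T0.a=0 T1.a=1 T2.a=0
T0.a=0 T1.a=1 T2.a=1
T0.a=1 T1.a=0 T2.a=0
T0.a=1 T1.a=0 T2.a=1
T0.a=1 T1.a=1 T2.a=0
T0.a=1 T1.a=1 T2.a=1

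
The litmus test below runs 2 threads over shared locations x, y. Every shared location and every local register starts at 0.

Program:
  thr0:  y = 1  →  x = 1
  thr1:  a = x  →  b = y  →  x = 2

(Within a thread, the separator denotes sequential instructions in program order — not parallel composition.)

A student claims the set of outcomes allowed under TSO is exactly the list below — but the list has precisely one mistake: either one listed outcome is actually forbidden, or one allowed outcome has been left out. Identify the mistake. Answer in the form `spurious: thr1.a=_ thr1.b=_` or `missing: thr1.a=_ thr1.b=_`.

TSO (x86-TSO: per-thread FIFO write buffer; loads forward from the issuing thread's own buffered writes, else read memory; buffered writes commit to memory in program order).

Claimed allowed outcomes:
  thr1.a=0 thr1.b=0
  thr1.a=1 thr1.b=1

missing: thr1.a=0 thr1.b=1

outcome vector order: (thr1.a,thr1.b)
TSO (3): 0/0; 0/1; 1/1
TSO∖claimed = {0/1}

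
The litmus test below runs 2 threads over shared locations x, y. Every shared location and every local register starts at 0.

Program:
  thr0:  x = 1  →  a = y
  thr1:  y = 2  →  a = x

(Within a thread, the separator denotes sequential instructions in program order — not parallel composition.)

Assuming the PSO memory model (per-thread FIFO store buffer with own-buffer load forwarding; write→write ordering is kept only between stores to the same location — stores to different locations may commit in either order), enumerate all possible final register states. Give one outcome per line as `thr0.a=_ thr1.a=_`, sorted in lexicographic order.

thr0.a=0 thr1.a=0
thr0.a=0 thr1.a=1
thr0.a=2 thr1.a=0
thr0.a=2 thr1.a=1

outcome vector order: (thr0.a,thr1.a)
|PSO outcomes| = 4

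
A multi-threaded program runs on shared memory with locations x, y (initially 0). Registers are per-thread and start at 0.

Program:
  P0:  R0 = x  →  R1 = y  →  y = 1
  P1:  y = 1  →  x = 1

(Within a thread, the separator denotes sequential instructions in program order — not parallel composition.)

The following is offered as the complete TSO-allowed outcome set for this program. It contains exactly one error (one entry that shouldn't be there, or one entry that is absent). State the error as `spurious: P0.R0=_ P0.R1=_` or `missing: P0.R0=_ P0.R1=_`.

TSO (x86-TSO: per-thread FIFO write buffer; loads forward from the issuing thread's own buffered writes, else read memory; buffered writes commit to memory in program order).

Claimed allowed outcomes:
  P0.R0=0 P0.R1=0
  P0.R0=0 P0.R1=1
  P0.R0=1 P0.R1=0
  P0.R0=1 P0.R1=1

outcome vector order: (P0.R0,P0.R1)
under TSO → 00; 01; 11
claimed∖TSO = {10}

spurious: P0.R0=1 P0.R1=0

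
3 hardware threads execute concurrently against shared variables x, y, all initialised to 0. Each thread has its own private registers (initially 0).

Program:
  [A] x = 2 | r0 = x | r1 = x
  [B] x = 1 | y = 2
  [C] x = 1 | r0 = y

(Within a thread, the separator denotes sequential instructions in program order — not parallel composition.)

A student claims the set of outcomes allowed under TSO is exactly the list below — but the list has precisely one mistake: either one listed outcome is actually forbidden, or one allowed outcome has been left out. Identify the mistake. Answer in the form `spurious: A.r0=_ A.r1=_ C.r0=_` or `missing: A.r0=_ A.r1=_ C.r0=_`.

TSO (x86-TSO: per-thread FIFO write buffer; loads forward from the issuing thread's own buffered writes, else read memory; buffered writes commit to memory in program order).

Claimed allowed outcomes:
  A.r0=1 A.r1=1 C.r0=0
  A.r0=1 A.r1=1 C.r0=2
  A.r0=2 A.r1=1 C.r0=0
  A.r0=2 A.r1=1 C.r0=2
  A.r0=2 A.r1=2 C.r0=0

outcome vector order: (A.r0,A.r1,C.r0)
[TSO] allowed = {1/1/0; 1/1/2; 2/1/0; 2/1/2; 2/2/0; 2/2/2}
TSO∖claimed = {2/2/2}

missing: A.r0=2 A.r1=2 C.r0=2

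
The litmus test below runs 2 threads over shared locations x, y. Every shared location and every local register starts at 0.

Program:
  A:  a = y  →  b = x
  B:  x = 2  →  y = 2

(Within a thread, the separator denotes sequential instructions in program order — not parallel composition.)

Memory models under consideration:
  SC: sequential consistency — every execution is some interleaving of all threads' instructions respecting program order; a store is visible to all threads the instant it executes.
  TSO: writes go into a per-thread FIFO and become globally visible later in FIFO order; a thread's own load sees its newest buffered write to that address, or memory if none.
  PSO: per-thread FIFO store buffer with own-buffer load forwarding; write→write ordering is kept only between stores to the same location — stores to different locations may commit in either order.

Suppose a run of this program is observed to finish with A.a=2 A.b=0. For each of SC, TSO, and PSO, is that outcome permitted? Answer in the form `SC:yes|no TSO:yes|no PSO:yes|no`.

SC:no TSO:no PSO:yes

outcome vector order: (A.a,A.b)
SC (3): <0 0>; <0 2>; <2 2>
TSO (3): <0 0>; <0 2>; <2 2>
PSO (4): <0 0>; <0 2>; <2 0>; <2 2>
target <2 0> ∈ {PSO}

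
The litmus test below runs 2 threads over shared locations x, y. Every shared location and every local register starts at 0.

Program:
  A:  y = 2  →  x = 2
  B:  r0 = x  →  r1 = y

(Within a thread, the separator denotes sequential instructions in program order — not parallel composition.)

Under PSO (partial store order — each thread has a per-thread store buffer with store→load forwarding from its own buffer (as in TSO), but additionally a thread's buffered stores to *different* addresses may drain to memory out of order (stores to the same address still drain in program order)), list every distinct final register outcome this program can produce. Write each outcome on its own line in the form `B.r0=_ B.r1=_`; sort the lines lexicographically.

outcome vector order: (B.r0,B.r1)
|PSO outcomes| = 4

B.r0=0 B.r1=0
B.r0=0 B.r1=2
B.r0=2 B.r1=0
B.r0=2 B.r1=2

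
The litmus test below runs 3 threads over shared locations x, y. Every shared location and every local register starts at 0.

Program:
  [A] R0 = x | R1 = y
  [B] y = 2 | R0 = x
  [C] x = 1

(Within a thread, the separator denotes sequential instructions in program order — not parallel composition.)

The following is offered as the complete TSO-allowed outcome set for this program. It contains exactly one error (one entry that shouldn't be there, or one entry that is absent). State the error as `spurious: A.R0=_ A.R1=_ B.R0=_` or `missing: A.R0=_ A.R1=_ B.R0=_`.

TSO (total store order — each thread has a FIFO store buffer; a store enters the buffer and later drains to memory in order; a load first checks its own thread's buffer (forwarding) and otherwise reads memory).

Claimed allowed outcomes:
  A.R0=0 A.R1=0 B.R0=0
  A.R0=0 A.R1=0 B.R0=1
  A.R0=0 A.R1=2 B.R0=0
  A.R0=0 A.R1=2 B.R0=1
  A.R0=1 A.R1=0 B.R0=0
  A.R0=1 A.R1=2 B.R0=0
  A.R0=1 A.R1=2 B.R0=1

missing: A.R0=1 A.R1=0 B.R0=1

outcome vector order: (A.R0,A.R1,B.R0)
TSO: 8 outcomes — {0/0/0, 0/0/1, 0/2/0, 0/2/1, 1/0/0, 1/0/1, 1/2/0, 1/2/1}
TSO∖claimed = {1/0/1}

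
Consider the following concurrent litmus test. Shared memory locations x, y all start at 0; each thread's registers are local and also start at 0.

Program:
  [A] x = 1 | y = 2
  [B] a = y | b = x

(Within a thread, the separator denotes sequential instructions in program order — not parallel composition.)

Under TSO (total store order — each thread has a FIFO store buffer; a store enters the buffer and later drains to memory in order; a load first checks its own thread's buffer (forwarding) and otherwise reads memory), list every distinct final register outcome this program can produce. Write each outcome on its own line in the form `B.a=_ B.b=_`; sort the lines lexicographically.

B.a=0 B.b=0
B.a=0 B.b=1
B.a=2 B.b=1

outcome vector order: (B.a,B.b)
|TSO outcomes| = 3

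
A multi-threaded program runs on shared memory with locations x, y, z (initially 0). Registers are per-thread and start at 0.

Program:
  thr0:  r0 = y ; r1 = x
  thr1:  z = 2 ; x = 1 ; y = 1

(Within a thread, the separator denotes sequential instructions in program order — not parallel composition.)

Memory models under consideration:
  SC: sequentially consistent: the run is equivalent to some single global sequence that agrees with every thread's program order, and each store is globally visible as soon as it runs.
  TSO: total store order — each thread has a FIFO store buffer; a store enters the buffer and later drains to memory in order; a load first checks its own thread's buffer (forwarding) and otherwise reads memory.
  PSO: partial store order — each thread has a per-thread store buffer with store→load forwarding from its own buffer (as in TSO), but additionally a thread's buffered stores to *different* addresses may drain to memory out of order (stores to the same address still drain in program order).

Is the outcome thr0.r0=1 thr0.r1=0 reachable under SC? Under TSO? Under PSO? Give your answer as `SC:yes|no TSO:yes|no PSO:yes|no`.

outcome vector order: (thr0.r0,thr0.r1)
SC (3): 0/0; 0/1; 1/1
TSO (3): 0/0; 0/1; 1/1
PSO (4): 0/0; 0/1; 1/0; 1/1
target 1/0 ∈ {PSO}

SC:no TSO:no PSO:yes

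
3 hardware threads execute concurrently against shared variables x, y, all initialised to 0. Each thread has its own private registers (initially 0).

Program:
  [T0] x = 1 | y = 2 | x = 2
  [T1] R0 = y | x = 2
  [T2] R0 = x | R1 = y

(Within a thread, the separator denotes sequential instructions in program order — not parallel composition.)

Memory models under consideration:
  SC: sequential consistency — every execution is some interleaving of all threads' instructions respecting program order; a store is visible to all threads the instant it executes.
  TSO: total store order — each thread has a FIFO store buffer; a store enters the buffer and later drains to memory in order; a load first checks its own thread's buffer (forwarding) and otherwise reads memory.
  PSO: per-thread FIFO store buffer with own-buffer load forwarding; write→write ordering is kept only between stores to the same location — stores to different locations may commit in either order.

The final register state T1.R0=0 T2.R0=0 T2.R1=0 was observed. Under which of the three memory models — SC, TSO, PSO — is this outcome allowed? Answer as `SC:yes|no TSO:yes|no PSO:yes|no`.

SC:yes TSO:yes PSO:yes

outcome vector order: (T1.R0,T2.R0,T2.R1)
SC (11): 0/0/0; 0/0/2; 0/1/0; 0/1/2; 0/2/0; 0/2/2; 2/0/0; 2/0/2; 2/1/0; 2/1/2; 2/2/2
TSO (11): 0/0/0; 0/0/2; 0/1/0; 0/1/2; 0/2/0; 0/2/2; 2/0/0; 2/0/2; 2/1/0; 2/1/2; 2/2/2
PSO (12): 0/0/0; 0/0/2; 0/1/0; 0/1/2; 0/2/0; 0/2/2; 2/0/0; 2/0/2; 2/1/0; 2/1/2; 2/2/0; 2/2/2
target 0/0/0 ∈ {SC,TSO,PSO}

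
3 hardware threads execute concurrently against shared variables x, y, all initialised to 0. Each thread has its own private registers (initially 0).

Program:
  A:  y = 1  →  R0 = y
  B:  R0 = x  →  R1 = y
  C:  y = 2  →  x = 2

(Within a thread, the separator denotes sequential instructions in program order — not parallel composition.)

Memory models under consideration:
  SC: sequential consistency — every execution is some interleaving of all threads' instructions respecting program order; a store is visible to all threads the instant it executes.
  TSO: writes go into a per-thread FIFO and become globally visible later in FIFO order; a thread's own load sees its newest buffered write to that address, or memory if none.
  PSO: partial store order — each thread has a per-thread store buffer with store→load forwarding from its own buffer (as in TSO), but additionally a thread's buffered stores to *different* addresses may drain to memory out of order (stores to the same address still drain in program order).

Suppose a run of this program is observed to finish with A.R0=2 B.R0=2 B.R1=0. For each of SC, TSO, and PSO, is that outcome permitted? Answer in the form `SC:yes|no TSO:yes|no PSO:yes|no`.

SC:no TSO:no PSO:yes

outcome vector order: (A.R0,B.R0,B.R1)
[SC] allowed = {1/0/0 1/0/1 1/0/2 1/2/1 1/2/2 2/0/0 2/0/1 2/0/2 2/2/2}
[TSO] allowed = {1/0/0 1/0/1 1/0/2 1/2/1 1/2/2 2/0/0 2/0/1 2/0/2 2/2/2}
[PSO] allowed = {1/0/0 1/0/1 1/0/2 1/2/0 1/2/1 1/2/2 2/0/0 2/0/1 2/0/2 2/2/0 2/2/1 2/2/2}
target 2/2/0 ∈ {PSO}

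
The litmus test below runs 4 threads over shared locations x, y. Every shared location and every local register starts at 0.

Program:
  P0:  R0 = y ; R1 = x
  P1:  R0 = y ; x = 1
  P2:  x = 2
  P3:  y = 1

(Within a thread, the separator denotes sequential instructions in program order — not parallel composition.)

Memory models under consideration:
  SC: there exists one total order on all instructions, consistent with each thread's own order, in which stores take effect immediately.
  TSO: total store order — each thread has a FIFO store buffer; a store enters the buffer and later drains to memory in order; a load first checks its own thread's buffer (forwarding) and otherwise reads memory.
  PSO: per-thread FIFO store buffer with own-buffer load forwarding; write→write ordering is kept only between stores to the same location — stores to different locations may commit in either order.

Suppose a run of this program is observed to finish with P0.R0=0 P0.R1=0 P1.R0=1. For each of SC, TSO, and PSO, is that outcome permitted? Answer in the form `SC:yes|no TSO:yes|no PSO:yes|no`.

SC:yes TSO:yes PSO:yes

outcome vector order: (P0.R0,P0.R1,P1.R0)
[SC] allowed = {<0 0 0> <0 0 1> <0 1 0> <0 1 1> <0 2 0> <0 2 1> <1 0 0> <1 0 1> <1 1 0> <1 1 1> <1 2 0> <1 2 1>}
[TSO] allowed = {<0 0 0> <0 0 1> <0 1 0> <0 1 1> <0 2 0> <0 2 1> <1 0 0> <1 0 1> <1 1 0> <1 1 1> <1 2 0> <1 2 1>}
[PSO] allowed = {<0 0 0> <0 0 1> <0 1 0> <0 1 1> <0 2 0> <0 2 1> <1 0 0> <1 0 1> <1 1 0> <1 1 1> <1 2 0> <1 2 1>}
target <0 0 1> ∈ {SC,TSO,PSO}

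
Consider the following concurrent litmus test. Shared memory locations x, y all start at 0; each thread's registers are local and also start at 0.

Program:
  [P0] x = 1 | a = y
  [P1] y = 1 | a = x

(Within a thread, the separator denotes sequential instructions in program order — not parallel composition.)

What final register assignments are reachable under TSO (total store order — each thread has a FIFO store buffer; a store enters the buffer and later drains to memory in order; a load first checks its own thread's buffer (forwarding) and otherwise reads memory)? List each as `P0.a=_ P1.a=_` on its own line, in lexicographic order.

outcome vector order: (P0.a,P1.a)
|TSO outcomes| = 4

P0.a=0 P1.a=0
P0.a=0 P1.a=1
P0.a=1 P1.a=0
P0.a=1 P1.a=1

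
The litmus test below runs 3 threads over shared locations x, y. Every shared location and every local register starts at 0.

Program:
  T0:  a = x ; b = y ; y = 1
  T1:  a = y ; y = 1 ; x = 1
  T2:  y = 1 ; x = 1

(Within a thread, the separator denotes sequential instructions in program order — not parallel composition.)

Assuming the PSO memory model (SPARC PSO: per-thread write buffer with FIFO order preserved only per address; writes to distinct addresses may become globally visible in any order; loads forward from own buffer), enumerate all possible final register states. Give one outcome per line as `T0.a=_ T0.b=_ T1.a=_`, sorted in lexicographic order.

outcome vector order: (T0.a,T0.b,T1.a)
|PSO outcomes| = 8

T0.a=0 T0.b=0 T1.a=0
T0.a=0 T0.b=0 T1.a=1
T0.a=0 T0.b=1 T1.a=0
T0.a=0 T0.b=1 T1.a=1
T0.a=1 T0.b=0 T1.a=0
T0.a=1 T0.b=0 T1.a=1
T0.a=1 T0.b=1 T1.a=0
T0.a=1 T0.b=1 T1.a=1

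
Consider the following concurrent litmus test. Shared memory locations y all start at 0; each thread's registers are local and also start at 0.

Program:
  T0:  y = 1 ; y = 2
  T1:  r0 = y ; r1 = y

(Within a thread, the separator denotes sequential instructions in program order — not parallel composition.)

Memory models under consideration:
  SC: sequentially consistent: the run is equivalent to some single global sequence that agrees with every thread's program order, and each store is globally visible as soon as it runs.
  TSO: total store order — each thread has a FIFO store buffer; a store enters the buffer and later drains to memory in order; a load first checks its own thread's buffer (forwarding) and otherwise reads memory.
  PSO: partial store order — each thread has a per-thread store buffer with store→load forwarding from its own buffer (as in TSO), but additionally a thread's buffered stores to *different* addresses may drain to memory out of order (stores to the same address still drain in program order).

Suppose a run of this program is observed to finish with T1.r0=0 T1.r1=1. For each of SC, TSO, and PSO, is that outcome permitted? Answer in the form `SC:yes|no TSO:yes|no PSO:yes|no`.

outcome vector order: (T1.r0,T1.r1)
SC: 6 outcomes — {<0 0>; <0 1>; <0 2>; <1 1>; <1 2>; <2 2>}
TSO: 6 outcomes — {<0 0>; <0 1>; <0 2>; <1 1>; <1 2>; <2 2>}
PSO: 6 outcomes — {<0 0>; <0 1>; <0 2>; <1 1>; <1 2>; <2 2>}
target <0 1> ∈ {SC,TSO,PSO}

SC:yes TSO:yes PSO:yes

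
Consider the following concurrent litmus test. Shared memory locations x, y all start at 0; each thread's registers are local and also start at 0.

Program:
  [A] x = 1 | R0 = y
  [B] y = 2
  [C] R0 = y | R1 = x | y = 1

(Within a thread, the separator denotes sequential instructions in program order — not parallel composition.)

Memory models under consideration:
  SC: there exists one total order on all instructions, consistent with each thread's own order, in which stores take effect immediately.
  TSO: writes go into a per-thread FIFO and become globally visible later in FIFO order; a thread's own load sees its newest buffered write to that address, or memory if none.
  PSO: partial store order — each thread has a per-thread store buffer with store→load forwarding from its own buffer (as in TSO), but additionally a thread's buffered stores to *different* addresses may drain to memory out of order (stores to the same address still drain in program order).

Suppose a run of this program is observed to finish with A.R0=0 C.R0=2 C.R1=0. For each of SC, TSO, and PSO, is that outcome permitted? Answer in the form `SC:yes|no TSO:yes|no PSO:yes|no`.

SC:no TSO:yes PSO:yes

outcome vector order: (A.R0,C.R0,C.R1)
under SC → 000, 001, 021, 100, 101, 120, 121, 200, 201, 220, 221
under TSO → 000, 001, 020, 021, 100, 101, 120, 121, 200, 201, 220, 221
under PSO → 000, 001, 020, 021, 100, 101, 120, 121, 200, 201, 220, 221
target 020 ∈ {TSO,PSO}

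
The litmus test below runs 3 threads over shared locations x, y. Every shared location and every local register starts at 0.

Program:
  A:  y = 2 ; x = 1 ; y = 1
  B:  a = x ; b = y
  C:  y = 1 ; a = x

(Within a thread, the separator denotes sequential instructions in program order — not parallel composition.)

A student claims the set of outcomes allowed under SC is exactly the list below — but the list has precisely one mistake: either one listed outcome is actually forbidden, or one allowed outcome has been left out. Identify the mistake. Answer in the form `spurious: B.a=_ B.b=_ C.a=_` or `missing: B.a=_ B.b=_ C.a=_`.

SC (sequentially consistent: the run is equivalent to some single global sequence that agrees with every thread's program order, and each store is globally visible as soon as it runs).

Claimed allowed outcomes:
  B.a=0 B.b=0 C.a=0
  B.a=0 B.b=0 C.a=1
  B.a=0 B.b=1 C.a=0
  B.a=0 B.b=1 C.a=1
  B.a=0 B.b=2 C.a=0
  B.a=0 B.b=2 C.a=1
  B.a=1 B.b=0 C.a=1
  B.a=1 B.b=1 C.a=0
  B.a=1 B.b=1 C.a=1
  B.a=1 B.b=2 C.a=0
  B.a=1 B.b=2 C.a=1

spurious: B.a=1 B.b=0 C.a=1

outcome vector order: (B.a,B.b,C.a)
SC: 10 outcomes — {0/0/0, 0/0/1, 0/1/0, 0/1/1, 0/2/0, 0/2/1, 1/1/0, 1/1/1, 1/2/0, 1/2/1}
claimed∖SC = {1/0/1}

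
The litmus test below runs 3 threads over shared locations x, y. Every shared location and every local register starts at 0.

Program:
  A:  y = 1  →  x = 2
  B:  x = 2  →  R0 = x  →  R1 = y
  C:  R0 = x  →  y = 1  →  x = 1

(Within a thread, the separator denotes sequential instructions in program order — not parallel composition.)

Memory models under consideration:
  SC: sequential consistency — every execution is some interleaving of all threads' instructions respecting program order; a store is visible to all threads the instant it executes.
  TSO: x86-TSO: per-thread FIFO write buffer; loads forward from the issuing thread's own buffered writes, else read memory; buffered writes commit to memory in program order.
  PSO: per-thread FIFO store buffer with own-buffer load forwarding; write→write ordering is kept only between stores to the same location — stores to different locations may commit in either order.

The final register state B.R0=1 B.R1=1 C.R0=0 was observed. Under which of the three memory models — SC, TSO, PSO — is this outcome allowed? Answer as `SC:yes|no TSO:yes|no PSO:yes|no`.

SC:yes TSO:yes PSO:yes

outcome vector order: (B.R0,B.R1,C.R0)
under SC → <1 1 0>; <1 1 2>; <2 0 0>; <2 0 2>; <2 1 0>; <2 1 2>
under TSO → <1 1 0>; <1 1 2>; <2 0 0>; <2 0 2>; <2 1 0>; <2 1 2>
under PSO → <1 0 0>; <1 0 2>; <1 1 0>; <1 1 2>; <2 0 0>; <2 0 2>; <2 1 0>; <2 1 2>
target <1 1 0> ∈ {SC,TSO,PSO}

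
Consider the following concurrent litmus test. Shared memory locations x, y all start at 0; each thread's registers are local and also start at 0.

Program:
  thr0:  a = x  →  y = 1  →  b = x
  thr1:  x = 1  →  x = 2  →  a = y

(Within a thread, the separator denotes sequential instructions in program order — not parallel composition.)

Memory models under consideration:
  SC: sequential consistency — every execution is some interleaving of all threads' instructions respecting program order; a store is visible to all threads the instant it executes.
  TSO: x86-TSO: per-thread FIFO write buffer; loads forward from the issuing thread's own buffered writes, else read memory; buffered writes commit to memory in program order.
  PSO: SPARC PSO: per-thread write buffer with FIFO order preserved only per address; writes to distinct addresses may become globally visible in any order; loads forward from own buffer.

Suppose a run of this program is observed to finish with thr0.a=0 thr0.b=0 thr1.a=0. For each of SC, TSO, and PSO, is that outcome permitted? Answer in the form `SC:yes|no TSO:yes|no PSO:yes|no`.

SC:no TSO:yes PSO:yes

outcome vector order: (thr0.a,thr0.b,thr1.a)
[SC] allowed = {<0 0 1>, <0 1 1>, <0 2 0>, <0 2 1>, <1 1 1>, <1 2 0>, <1 2 1>, <2 2 0>, <2 2 1>}
[TSO] allowed = {<0 0 0>, <0 0 1>, <0 1 0>, <0 1 1>, <0 2 0>, <0 2 1>, <1 1 0>, <1 1 1>, <1 2 0>, <1 2 1>, <2 2 0>, <2 2 1>}
[PSO] allowed = {<0 0 0>, <0 0 1>, <0 1 0>, <0 1 1>, <0 2 0>, <0 2 1>, <1 1 0>, <1 1 1>, <1 2 0>, <1 2 1>, <2 2 0>, <2 2 1>}
target <0 0 0> ∈ {TSO,PSO}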